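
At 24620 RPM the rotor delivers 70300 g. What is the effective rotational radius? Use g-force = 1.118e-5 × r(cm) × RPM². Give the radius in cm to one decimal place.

10.4 cm

RCF = 1.118 × 10⁻⁵ × r × N²
70300 = 1.118 × 10⁻⁵ × r × (24620)²
r = 70300 / (1.118 × 10⁻⁵ × 606,144,400) = 70300 / 6776.694 ≈ 10.374 cm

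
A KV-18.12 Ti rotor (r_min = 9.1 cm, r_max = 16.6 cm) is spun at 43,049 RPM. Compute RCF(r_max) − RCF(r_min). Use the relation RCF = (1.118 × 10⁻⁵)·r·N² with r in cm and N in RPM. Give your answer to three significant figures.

155000 x g

ΔRCF = 1.118 × 10⁻⁵ × (r_max − r_min) × N² = 1.118 × 10⁻⁵ × 7.5 × 1,853,216,401 ≈ 155,392.2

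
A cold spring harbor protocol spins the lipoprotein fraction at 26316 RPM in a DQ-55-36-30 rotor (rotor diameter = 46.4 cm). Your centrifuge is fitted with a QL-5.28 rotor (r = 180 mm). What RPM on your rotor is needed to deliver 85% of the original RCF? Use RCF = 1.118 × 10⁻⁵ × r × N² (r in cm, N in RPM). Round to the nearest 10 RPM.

27540 RPM

Original rotor: r = 46.4 / 2 = 23.2 cm
RCF = 1.118 × 10⁻⁵ × r × N²
RCF_original = 1.118 × 10⁻⁵ × 23.2 × (26316)² = 1.118 × 10⁻⁵ × 23.2 × 692,531,856 ≈ 179,626.1 × g
Target RCF = 0.85 × 179,626.1 ≈ 152,682.2 × g
Your rotor: r = 180 mm = 18.0 cm
152,682.2 = 1.118 × 10⁻⁵ × 18 × N²
N² = 152,682.2 / (20.124 × 10⁻⁵) = 758,707,016
N ≈ √758,707,016 ≈ 27,544.6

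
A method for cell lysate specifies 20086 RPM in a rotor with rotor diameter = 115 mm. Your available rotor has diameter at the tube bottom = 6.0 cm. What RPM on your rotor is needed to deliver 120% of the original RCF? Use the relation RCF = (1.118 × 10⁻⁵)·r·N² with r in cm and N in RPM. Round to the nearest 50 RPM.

Original rotor: r = 115 mm / 2 = 57.5 mm = 5.75 cm
RCF = 1.118 × 10⁻⁵ × r × N²
RCF_original = 1.118 × 10⁻⁵ × 5.75 × (20086)² = 1.118 × 10⁻⁵ × 5.75 × 403,447,396 ≈ 25,935.6 × g
Target RCF = 1.2 × 25,935.6 ≈ 31,122.7 × g
Your rotor: r = 6.0 / 2 = 3 cm
31,122.7 = 1.118 × 10⁻⁵ × 3 × N²
N² = 31,122.7 / (3.354 × 10⁻⁵) = 927,927,847
N ≈ √927,927,847 ≈ 30,461.9

30450 RPM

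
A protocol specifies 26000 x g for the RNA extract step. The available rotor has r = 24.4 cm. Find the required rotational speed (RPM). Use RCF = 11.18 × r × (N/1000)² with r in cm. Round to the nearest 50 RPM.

26,000 = 11.18 × 24.4 × (N/1000)²
(N/1000)² = 26,000 / 272.792 = 95.31071
N = 1000 × √95.31071 ≈ 9,762.7

9750 RPM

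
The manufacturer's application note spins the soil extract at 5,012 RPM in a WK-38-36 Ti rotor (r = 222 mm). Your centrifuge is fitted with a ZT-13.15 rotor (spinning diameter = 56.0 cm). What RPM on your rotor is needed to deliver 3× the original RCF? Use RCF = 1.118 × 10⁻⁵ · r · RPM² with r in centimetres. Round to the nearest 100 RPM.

Original rotor: r = 222 mm = 22.2 cm
RCF_original = 1.118 × 10⁻⁵ × 22.2 × (5012)² = 1.118 × 10⁻⁵ × 22.2 × 25,120,144 ≈ 6,234.7 × g
Target RCF = 3 × 6,234.7 ≈ 18,704.1 × g
Your rotor: r = 56.0 / 2 = 28 cm
18,704.1 = 1.118 × 10⁻⁵ × 28 × N²
N² = 18,704.1 / (31.304 × 10⁻⁵) = 59,749,872
N ≈ √59,749,872 ≈ 7,729.8

≈ 7700 RPM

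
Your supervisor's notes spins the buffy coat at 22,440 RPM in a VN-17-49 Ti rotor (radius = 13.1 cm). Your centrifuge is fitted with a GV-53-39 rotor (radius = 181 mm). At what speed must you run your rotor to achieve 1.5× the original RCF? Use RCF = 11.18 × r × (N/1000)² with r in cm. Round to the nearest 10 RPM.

RCF_original = 11.18 × 13.1 × (22.44)² = 11.18 × 13.1 × 503.5536 ≈ 73,749.5 × g
Target RCF = 1.5 × 73,749.5 ≈ 110,624.2 × g
Your rotor: r = 181 mm = 18.1 cm
110,624.2 = 11.18 × 18.1 × (N/1000)²
(N/1000)² = 110,624.2 / 202.358 = 546.6757
N = 1000 × √546.6757 ≈ 23,381.1

23380 RPM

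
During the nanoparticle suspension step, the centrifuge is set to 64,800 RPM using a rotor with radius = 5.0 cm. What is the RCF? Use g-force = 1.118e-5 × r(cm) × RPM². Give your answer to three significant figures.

≈ 235000 × g

RCF = 1.118 × 10⁻⁵ × 5 × (64800)² = 1.118 × 10⁻⁵ × 5 × 4,199,040,000 ≈ 234,726.3 × g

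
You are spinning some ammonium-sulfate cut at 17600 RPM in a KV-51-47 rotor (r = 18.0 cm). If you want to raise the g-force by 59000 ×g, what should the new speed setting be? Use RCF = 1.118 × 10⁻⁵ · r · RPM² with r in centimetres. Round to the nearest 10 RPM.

Current RCF = 1.118 × 10⁻⁵ × 18 × (17600)² = 1.118 × 10⁻⁵ × 18 × 309,760,000 ≈ 62,336.1 × g
Target RCF = 62,336.1 + 59,000 = 121,336.1 × g
N² = 121,336.1 / (20.124 × 10⁻⁵) = 602,942,258
N ≈ √602,942,258 ≈ 24,554.9

24550 RPM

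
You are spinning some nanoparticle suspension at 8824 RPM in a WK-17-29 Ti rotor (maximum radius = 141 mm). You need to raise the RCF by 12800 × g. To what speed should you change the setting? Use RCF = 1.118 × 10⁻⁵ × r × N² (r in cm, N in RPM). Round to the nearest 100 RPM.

r = 141 mm = 14.1 cm
Current RCF = 1.118 × 10⁻⁵ × 14.1 × (8824)² = 1.118 × 10⁻⁵ × 14.1 × 77,862,976 ≈ 12,274.2 × g
Target RCF = 12,274.2 + 12,800 = 25,074.2 × g
N² = 25,074.2 / (15.7638 × 10⁻⁵) = 159,061,901
N ≈ √159,061,901 ≈ 12,612.0

≈ 12600 RPM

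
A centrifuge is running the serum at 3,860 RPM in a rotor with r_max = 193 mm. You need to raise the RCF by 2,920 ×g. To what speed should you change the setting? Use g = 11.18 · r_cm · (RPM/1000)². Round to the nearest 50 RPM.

5350 RPM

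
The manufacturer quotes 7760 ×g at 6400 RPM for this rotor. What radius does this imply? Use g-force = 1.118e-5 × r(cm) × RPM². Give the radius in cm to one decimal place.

≈ 16.9 cm

7760 = 1.118 × 10⁻⁵ × r × (6400)²
r = 7760 / (1.118 × 10⁻⁵ × 40,960,000) = 7760 / 457.9328 ≈ 16.946 cm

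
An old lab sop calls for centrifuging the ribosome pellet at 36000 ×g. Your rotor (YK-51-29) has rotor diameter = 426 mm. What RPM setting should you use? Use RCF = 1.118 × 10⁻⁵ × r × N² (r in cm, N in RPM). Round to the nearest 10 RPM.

≈ 12300 RPM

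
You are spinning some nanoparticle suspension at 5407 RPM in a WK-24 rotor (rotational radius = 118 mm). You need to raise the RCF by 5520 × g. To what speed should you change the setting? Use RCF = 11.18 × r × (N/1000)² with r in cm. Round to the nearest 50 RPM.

r = 118 mm = 11.8 cm
Current RCF = 11.18 × 11.8 × (5.407)² = 11.18 × 11.8 × 29.235649 ≈ 3,856.9 × g
Target RCF = 3,856.9 + 5,520 = 9,376.9 × g
(N/1000)² = 9,376.9 / 131.924 = 71.07804
N = 1000 × √71.07804 ≈ 8,430.8

≈ 8450 RPM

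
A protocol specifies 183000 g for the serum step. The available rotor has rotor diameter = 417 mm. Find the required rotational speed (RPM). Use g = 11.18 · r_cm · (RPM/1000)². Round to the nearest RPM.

N ≈ 28019 RPM

r = 417 mm / 2 = 208.5 mm = 20.85 cm
RCF = 11.18 × r × (N/1000)²
183,000 = 11.18 × 20.85 × (N/1000)²
(N/1000)² = 183,000 / 233.103 = 785.0607
N = 1000 × √785.0607 ≈ 28,018.9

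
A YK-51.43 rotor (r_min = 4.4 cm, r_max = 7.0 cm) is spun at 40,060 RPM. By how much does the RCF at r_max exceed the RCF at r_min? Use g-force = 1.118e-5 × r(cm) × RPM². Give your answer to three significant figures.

ΔRCF = 1.118 × 10⁻⁵ × (r_max − r_min) × N² = 1.118 × 10⁻⁵ × 2.6 × 1,604,803,600 ≈ 46,648.4

ΔRCF ≈ 46600 x g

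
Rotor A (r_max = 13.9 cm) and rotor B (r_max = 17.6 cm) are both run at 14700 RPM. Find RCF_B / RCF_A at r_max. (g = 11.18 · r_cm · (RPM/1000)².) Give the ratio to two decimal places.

1.27

At fixed N, RCF ∝ r, so RCF_B/RCF_A = r_B/r_A = 17.6 / 13.9 = 1.2662.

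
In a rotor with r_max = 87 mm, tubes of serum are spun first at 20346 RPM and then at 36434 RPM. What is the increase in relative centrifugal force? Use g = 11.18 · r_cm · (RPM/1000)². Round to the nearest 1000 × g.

r = 87 mm = 8.7 cm
RCF₁ = 11.18 × 8.7 × (20.346)² = 11.18 × 8.7 × 413.959716 ≈ 40,264.2 × g
RCF₂ = 11.18 × 8.7 × (36.434)² = 11.18 × 8.7 × 1,327.436356 ≈ 129,114.4 × g
Increase = 129,114.4 − 40,264.2 = 88,850.2

89000 ×g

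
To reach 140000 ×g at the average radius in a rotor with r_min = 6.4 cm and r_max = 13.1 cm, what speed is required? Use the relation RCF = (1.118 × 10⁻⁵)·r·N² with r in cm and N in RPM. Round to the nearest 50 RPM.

N ≈ 35850 RPM

r_avg = (6.4 + 13.1) / 2 = 9.75 cm
RCF = 1.118 × 10⁻⁵ × r × N²
140,000 = 1.118 × 10⁻⁵ × 9.75 × N²
N² = 140,000 / (10.9005 × 10⁻⁵) = 1,284,344,755
N ≈ √1,284,344,755 ≈ 35,837.8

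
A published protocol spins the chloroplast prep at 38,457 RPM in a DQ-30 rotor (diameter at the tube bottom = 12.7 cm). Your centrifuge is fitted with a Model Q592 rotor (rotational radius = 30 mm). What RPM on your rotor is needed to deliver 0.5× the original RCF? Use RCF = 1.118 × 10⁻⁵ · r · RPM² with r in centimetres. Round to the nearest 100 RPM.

≈ 39600 RPM

Original rotor: r = 12.7 / 2 = 6.35 cm
RCF_original = 1.118 × 10⁻⁵ × 6.35 × (38457)² = 1.118 × 10⁻⁵ × 6.35 × 1,478,940,849 ≈ 104,994.4 × g
Target RCF = 0.5 × 104,994.4 ≈ 52,497.2 × g
Your rotor: r = 30 mm = 3.0 cm
52,497.2 = 1.118 × 10⁻⁵ × 3 × N²
N² = 52,497.2 / (3.354 × 10⁻⁵) = 1,565,211,688
N ≈ √1,565,211,688 ≈ 39,562.8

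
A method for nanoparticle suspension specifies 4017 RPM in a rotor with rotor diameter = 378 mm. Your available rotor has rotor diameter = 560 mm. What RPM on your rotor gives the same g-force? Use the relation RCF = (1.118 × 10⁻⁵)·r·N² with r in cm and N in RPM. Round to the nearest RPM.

3300 RPM

Original rotor: r = 378 mm / 2 = 189 mm = 18.9 cm
RCF = 1.118 × 10⁻⁵ × r × N²
RCF_original = 1.118 × 10⁻⁵ × 18.9 × (4017)² = 1.118 × 10⁻⁵ × 18.9 × 16,136,289 ≈ 3,409.6 × g
Your rotor: r = 560 mm / 2 = 280 mm = 28 cm
3,409.6 = 1.118 × 10⁻⁵ × 28 × N²
N² = 3,409.6 / (31.304 × 10⁻⁵) = 10,891,899
N ≈ √10,891,899 ≈ 3,300.3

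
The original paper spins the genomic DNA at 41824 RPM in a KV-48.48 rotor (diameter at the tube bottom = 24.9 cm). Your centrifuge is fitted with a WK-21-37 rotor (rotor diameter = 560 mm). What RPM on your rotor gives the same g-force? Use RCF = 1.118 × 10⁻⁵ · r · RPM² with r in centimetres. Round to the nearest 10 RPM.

≈ 27890 RPM

Original rotor: r = 24.9 / 2 = 12.45 cm
RCF = 1.118 × 10⁻⁵ × r × N²
RCF_original = 1.118 × 10⁻⁵ × 12.45 × (41824)² = 1.118 × 10⁻⁵ × 12.45 × 1,749,246,976 ≈ 243,479.4 × g
Your rotor: r = 560 mm / 2 = 280 mm = 28 cm
243,479.4 = 1.118 × 10⁻⁵ × 28 × N²
N² = 243,479.4 / (31.304 × 10⁻⁵) = 777,790,059
N ≈ √777,790,059 ≈ 27,888.9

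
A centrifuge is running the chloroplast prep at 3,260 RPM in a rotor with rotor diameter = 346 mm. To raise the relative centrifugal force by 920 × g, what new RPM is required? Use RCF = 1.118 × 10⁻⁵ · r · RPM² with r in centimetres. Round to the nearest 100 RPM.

r = 346 mm / 2 = 173 mm = 17.3 cm
Current RCF = 1.118 × 10⁻⁵ × 17.3 × (3260)² = 1.118 × 10⁻⁵ × 17.3 × 10,627,600 ≈ 2,055.5 × g
Target RCF = 2,055.5 + 920 = 2,975.5 × g
N² = 2,975.5 / (19.3414 × 10⁻⁵) = 15,384,098
N ≈ √15,384,098 ≈ 3,922.3

3900 RPM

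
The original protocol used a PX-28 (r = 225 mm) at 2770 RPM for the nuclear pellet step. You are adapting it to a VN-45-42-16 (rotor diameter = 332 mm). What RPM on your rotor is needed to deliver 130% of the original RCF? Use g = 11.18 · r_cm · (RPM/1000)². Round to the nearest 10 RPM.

3680 RPM

Original rotor: r = 225 mm = 22.5 cm
RCF_original = 11.18 × 22.5 × (2.77)² = 11.18 × 22.5 × 7.6729 ≈ 1,930.1 × g
Target RCF = 1.3 × 1,930.1 ≈ 2,509.1 × g
Your rotor: r = 332 mm / 2 = 166 mm = 16.6 cm
2,509.1 = 11.18 × 16.6 × (N/1000)²
(N/1000)² = 2,509.1 / 185.588 = 13.51973
N = 1000 × √13.51973 ≈ 3,676.9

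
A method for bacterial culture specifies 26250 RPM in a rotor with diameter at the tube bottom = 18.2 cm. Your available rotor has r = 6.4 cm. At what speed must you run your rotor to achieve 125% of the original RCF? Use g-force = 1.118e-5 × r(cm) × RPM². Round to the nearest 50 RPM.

Original rotor: r = 18.2 / 2 = 9.1 cm
RCF = 1.118 × 10⁻⁵ × r × N²
RCF_original = 1.118 × 10⁻⁵ × 9.1 × (26250)² = 1.118 × 10⁻⁵ × 9.1 × 689,062,500 ≈ 70,103.8 × g
Target RCF = 1.25 × 70,103.8 ≈ 87,629.8 × g
87,629.8 = 1.118 × 10⁻⁵ × 6.4 × N²
N² = 87,629.8 / (7.1552 × 10⁻⁵) = 1,224,700,917
N ≈ √1,224,700,917 ≈ 34,995.7

35000 RPM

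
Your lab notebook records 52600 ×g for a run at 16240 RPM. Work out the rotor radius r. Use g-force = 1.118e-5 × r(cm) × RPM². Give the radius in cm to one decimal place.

≈ 17.8 cm

RCF = 1.118 × 10⁻⁵ × r × N²
52600 = 1.118 × 10⁻⁵ × r × (16240)²
r = 52600 / (1.118 × 10⁻⁵ × 263,737,600) = 52600 / 2948.586 ≈ 17.839 cm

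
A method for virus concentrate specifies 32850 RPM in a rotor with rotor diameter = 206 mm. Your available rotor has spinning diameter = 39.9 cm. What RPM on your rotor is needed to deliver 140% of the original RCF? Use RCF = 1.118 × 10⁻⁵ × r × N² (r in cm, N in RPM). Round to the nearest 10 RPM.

27930 RPM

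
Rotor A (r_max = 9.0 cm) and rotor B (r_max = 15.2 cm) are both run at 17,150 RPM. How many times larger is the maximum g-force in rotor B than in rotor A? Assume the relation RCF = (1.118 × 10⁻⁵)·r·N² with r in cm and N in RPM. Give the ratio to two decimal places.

1.69

At fixed N, RCF ∝ r, so RCF_B/RCF_A = r_B/r_A = 15.2 / 9.0 = 1.6889.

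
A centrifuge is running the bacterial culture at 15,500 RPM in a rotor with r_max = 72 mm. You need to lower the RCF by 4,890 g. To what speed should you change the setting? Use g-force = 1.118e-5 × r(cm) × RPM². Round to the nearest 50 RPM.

13400 RPM

r = 72 mm = 7.2 cm
Current RCF = 1.118 × 10⁻⁵ × 7.2 × (15500)² = 1.118 × 10⁻⁵ × 7.2 × 240,250,000 ≈ 19,339.2 × g
Target RCF = 19,339.2 − 4,890 = 14,449.2 × g
N² = 14,449.2 / (8.0496 × 10⁻⁵) = 179,502,087
N ≈ √179,502,087 ≈ 13,397.8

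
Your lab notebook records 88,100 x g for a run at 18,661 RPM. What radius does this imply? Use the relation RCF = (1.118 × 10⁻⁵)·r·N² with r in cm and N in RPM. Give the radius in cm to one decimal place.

RCF = 1.118 × 10⁻⁵ × r × N²
88100 = 1.118 × 10⁻⁵ × r × (18661)²
r = 88100 / (1.118 × 10⁻⁵ × 348,232,921) = 88100 / 3893.244 ≈ 22.629 cm

22.6 cm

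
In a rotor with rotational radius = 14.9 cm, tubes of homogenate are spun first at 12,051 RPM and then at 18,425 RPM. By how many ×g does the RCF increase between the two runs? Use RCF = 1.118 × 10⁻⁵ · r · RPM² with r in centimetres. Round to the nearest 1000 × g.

32000 ×g

RCF₁ = 1.118 × 10⁻⁵ × 14.9 × (12051)² = 1.118 × 10⁻⁵ × 14.9 × 145,226,601 ≈ 24,192.1 × g
RCF₂ = 1.118 × 10⁻⁵ × 14.9 × (18425)² = 1.118 × 10⁻⁵ × 14.9 × 339,480,625 ≈ 56,551.4 × g
Increase = 56,551.4 − 24,192.1 = 32,359.3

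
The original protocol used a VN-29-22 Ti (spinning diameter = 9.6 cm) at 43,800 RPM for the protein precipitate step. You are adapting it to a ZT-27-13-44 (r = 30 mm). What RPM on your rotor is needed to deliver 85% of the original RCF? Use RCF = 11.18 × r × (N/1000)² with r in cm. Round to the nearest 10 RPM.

≈ 51080 RPM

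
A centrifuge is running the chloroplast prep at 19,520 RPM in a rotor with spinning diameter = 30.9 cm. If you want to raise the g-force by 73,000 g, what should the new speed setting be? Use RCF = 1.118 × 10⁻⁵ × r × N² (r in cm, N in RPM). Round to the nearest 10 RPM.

r = 30.9 / 2 = 15.45 cm
Current RCF = 1.118 × 10⁻⁵ × 15.45 × (19520)² = 1.118 × 10⁻⁵ × 15.45 × 381,030,400 ≈ 65,815.8 × g
Target RCF = 65,815.8 + 73,000 = 138,815.8 × g
N² = 138,815.8 / (17.2731 × 10⁻⁵) = 803,653,079
N ≈ √803,653,079 ≈ 28,348.8

N₂ ≈ 28350 RPM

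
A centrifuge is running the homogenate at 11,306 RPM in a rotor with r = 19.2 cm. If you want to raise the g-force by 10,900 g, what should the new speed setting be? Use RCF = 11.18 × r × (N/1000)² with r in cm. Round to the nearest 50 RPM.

13350 RPM

Current RCF = 11.18 × 19.2 × (11.306)² = 11.18 × 19.2 × 127.825636 ≈ 27,438.5 × g
Target RCF = 27,438.5 + 10,900 = 38,338.5 × g
(N/1000)² = 38,338.5 / 214.656 = 178.6044
N = 1000 × √178.6044 ≈ 13,364.3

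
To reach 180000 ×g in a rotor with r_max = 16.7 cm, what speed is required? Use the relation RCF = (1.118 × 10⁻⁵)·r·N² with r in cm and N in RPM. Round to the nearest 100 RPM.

≈ 31000 RPM

RCF = 1.118 × 10⁻⁵ × r × N²
180,000 = 1.118 × 10⁻⁵ × 16.7 × N²
N² = 180,000 / (18.6706 × 10⁻⁵) = 964,082,568
N ≈ √964,082,568 ≈ 31,049.7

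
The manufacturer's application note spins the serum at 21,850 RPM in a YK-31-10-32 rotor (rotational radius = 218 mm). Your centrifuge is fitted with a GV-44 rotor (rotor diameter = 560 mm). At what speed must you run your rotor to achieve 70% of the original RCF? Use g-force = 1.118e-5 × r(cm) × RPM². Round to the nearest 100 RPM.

Original rotor: r = 218 mm = 21.8 cm
RCF = 1.118 × 10⁻⁵ × r × N²
RCF_original = 1.118 × 10⁻⁵ × 21.8 × (21850)² = 1.118 × 10⁻⁵ × 21.8 × 477,422,500 ≈ 116,359.3 × g
Target RCF = 0.7 × 116,359.3 ≈ 81,451.5 × g
Your rotor: r = 560 mm / 2 = 280 mm = 28 cm
81,451.5 = 1.118 × 10⁻⁵ × 28 × N²
N² = 81,451.5 / (31.304 × 10⁻⁵) = 260,195,183
N ≈ √260,195,183 ≈ 16,130.6

≈ 16100 RPM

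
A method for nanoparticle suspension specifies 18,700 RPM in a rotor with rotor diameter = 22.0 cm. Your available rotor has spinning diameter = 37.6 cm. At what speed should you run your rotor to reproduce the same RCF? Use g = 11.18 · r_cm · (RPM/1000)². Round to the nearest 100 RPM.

14300 RPM

Original rotor: r = 22.0 / 2 = 11 cm
RCF_original = 11.18 × 11 × (18.7)² = 11.18 × 11 × 349.69 ≈ 43,004.9 × g
Your rotor: r = 37.6 / 2 = 18.8 cm
43,004.9 = 11.18 × 18.8 × (N/1000)²
(N/1000)² = 43,004.9 / 210.184 = 204.606
N = 1000 × √204.606 ≈ 14,304.1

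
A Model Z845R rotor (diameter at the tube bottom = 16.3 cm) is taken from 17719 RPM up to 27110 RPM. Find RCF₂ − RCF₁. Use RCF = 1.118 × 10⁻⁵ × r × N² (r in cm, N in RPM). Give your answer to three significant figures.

≈ 38400 ×g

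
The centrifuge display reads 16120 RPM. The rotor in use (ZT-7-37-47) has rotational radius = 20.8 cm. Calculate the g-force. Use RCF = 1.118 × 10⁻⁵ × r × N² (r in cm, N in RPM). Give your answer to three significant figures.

RCF ≈ 60400 ×g

RCF = 1.118 × 10⁻⁵ × 20.8 × (16120)² = 1.118 × 10⁻⁵ × 20.8 × 259,854,400 ≈ 60,427.6 × g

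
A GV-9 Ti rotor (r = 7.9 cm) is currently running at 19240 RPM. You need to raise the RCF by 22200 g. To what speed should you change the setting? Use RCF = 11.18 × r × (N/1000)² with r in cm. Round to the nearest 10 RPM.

Current RCF = 11.18 × 7.9 × (19.24)² = 11.18 × 7.9 × 370.1776 ≈ 32,694.8 × g
Target RCF = 32,694.8 + 22,200 = 54,894.8 × g
(N/1000)² = 54,894.8 / 88.322 = 621.5303
N = 1000 × √621.5303 ≈ 24,930.5

N₂ ≈ 24930 RPM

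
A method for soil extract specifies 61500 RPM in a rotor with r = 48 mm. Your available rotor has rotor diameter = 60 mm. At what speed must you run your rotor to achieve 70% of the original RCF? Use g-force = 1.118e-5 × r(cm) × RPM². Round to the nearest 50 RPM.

Original rotor: r = 48 mm = 4.8 cm
RCF_original = 1.118 × 10⁻⁵ × 4.8 × (61500)² = 1.118 × 10⁻⁵ × 4.8 × 3,782,250,000 ≈ 202,970.7 × g
Target RCF = 0.7 × 202,970.7 ≈ 142,079.5 × g
Your rotor: r = 60 mm / 2 = 30 mm = 3 cm
142,079.5 = 1.118 × 10⁻⁵ × 3 × N²
N² = 142,079.5 / (3.354 × 10⁻⁵) = 4,236,121,049
N ≈ √4,236,121,049 ≈ 65,085.5

65100 RPM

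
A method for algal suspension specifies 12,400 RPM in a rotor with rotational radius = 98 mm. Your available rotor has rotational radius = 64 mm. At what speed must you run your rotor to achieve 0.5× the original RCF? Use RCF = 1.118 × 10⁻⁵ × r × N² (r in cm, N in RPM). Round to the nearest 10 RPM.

≈ 10850 RPM

Original rotor: r = 98 mm = 9.8 cm
RCF_original = 1.118 × 10⁻⁵ × 9.8 × (12400)² = 1.118 × 10⁻⁵ × 9.8 × 153,760,000 ≈ 16,846.6 × g
Target RCF = 0.5 × 16,846.6 ≈ 8,423.3 × g
Your rotor: r = 64 mm = 6.4 cm
8,423.3 = 1.118 × 10⁻⁵ × 6.4 × N²
N² = 8,423.3 / (7.1552 × 10⁻⁵) = 117,722,775
N ≈ √117,722,775 ≈ 10,850.0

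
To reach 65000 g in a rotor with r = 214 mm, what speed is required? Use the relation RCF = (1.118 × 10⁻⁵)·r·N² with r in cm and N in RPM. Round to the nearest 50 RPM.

r = 214 mm = 21.4 cm
RCF = 1.118 × 10⁻⁵ × r × N²
65,000 = 1.118 × 10⁻⁵ × 21.4 × N²
N² = 65,000 / (23.9252 × 10⁻⁵) = 271,680,070
N ≈ √271,680,070 ≈ 16,482.7

16500 RPM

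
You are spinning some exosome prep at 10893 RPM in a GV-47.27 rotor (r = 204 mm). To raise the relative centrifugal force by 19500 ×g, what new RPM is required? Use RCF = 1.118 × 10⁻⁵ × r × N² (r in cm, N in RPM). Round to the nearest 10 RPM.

14290 RPM

r = 204 mm = 20.4 cm
Current RCF = 1.118 × 10⁻⁵ × 20.4 × (10893)² = 1.118 × 10⁻⁵ × 20.4 × 118,657,449 ≈ 27,062.4 × g
Target RCF = 27,062.4 + 19,500 = 46,562.4 × g
N² = 46,562.4 / (22.8072 × 10⁻⁵) = 204,156,582
N ≈ √204,156,582 ≈ 14,288.3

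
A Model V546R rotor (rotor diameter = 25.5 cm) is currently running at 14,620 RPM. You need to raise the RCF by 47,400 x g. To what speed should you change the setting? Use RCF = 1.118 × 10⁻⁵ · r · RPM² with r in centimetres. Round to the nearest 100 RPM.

23400 RPM

r = 25.5 / 2 = 12.75 cm
Current RCF = 1.118 × 10⁻⁵ × 12.75 × (14620)² = 1.118 × 10⁻⁵ × 12.75 × 213,744,400 ≈ 30,468.2 × g
Target RCF = 30,468.2 + 47,400 = 77,868.2 × g
N² = 77,868.2 / (14.2545 × 10⁻⁵) = 546,271,002
N ≈ √546,271,002 ≈ 23,372.4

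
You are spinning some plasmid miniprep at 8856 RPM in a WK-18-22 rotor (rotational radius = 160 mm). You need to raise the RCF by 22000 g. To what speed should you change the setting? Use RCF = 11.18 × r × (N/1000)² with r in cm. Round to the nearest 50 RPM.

N₂ ≈ 14200 RPM

r = 160 mm = 16.0 cm
Current RCF = 11.18 × 16 × (8.856)² = 11.18 × 16 × 78.428736 ≈ 14,029.3 × g
Target RCF = 14,029.3 + 22,000 = 36,029.3 × g
(N/1000)² = 36,029.3 / 178.88 = 201.416
N = 1000 × √201.416 ≈ 14,192.1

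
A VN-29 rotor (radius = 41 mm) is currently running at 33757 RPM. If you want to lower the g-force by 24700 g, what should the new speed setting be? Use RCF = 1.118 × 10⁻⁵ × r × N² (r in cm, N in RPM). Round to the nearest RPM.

r = 41 mm = 4.1 cm
Current RCF = 1.118 × 10⁻⁵ × 4.1 × (33757)² = 1.118 × 10⁻⁵ × 4.1 × 1,139,535,049 ≈ 52,234 × g
Target RCF = 52,234 − 24,700 = 27,534 × g
N² = 27,534 / (4.5838 × 10⁻⁵) = 600,680,658
N ≈ √600,680,658 ≈ 24,508.8

≈ 24509 RPM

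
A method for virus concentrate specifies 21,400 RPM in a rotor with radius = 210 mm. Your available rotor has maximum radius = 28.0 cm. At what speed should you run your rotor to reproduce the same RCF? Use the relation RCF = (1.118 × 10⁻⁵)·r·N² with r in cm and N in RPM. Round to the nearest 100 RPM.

Original rotor: r = 210 mm = 21.0 cm
RCF_original = 1.118 × 10⁻⁵ × 21 × (21400)² = 1.118 × 10⁻⁵ × 21 × 457,960,000 ≈ 107,519.8 × g
107,519.8 = 1.118 × 10⁻⁵ × 28 × N²
N² = 107,519.8 / (31.304 × 10⁻⁵) = 343,469,844
N ≈ √343,469,844 ≈ 18,532.9

≈ 18500 RPM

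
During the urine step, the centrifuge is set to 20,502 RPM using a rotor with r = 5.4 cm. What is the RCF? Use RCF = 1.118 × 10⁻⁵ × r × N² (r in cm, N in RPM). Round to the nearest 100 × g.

RCF = 1.118 × 10⁻⁵ × 5.4 × (20502)² = 1.118 × 10⁻⁵ × 5.4 × 420,332,004 ≈ 25,376.3 × g

RCF ≈ 25400 × g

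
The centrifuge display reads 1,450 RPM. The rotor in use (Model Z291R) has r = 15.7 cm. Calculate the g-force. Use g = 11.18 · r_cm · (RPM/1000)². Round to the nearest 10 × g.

RCF = 11.18 × 15.7 × (1.45)² = 11.18 × 15.7 × 2.1025 ≈ 369 × g

370 x g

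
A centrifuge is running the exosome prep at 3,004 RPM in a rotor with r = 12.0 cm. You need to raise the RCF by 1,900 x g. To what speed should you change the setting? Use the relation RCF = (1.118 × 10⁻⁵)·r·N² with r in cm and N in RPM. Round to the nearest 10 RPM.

Current RCF = 1.118 × 10⁻⁵ × 12 × (3004)² = 1.118 × 10⁻⁵ × 12 × 9,024,016 ≈ 1,210.7 × g
Target RCF = 1,210.7 + 1,900 = 3,110.7 × g
N² = 3,110.7 / (13.416 × 10⁻⁵) = 23,186,494
N ≈ √23,186,494 ≈ 4,815.2

N₂ ≈ 4820 RPM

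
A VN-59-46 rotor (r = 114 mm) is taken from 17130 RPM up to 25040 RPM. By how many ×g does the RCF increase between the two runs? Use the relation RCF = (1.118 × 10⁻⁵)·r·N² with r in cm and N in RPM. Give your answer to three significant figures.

42500 ×g

r = 114 mm = 11.4 cm
RCF₁ = 1.118 × 10⁻⁵ × 11.4 × (17130)² = 1.118 × 10⁻⁵ × 11.4 × 293,436,900 ≈ 37,399.1 × g
RCF₂ = 1.118 × 10⁻⁵ × 11.4 × (25040)² = 1.118 × 10⁻⁵ × 11.4 × 627,001,600 ≈ 79,912.6 × g
Increase = 79,912.6 − 37,399.1 = 42,513.5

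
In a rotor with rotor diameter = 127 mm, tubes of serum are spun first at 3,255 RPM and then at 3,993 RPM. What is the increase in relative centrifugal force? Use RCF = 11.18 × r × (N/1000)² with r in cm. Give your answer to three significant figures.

≈ 380 ×g

r = 127 mm / 2 = 63.5 mm = 6.35 cm
RCF₁ = 11.18 × 6.35 × (3.255)² = 11.18 × 6.35 × 10.595025 ≈ 752.2 × g
RCF₂ = 11.18 × 6.35 × (3.993)² = 11.18 × 6.35 × 15.944049 ≈ 1,131.9 × g
Increase = 1,131.9 − 752.2 = 379.7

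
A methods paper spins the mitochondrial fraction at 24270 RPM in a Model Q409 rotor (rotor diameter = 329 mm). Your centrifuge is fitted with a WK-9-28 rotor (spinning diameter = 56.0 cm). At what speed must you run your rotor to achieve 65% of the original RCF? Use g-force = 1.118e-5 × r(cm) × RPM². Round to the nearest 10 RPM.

Original rotor: r = 329 mm / 2 = 164.5 mm = 16.45 cm
RCF_original = 1.118 × 10⁻⁵ × 16.45 × (24270)² = 1.118 × 10⁻⁵ × 16.45 × 589,032,900 ≈ 108,329.6 × g
Target RCF = 0.65 × 108,329.6 ≈ 70,414.2 × g
Your rotor: r = 56.0 / 2 = 28 cm
70,414.2 = 1.118 × 10⁻⁵ × 28 × N²
N² = 70,414.2 / (31.304 × 10⁻⁵) = 224,936,749
N ≈ √224,936,749 ≈ 14,997.9

≈ 15000 RPM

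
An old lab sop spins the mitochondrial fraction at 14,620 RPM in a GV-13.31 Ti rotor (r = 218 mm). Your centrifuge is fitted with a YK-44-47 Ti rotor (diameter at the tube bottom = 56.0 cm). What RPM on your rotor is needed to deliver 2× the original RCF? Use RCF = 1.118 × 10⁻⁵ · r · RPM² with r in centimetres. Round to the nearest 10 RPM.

Original rotor: r = 218 mm = 21.8 cm
RCF_original = 1.118 × 10⁻⁵ × 21.8 × (14620)² = 1.118 × 10⁻⁵ × 21.8 × 213,744,400 ≈ 52,094.6 × g
Target RCF = 2 × 52,094.6 ≈ 104,189.2 × g
Your rotor: r = 56.0 / 2 = 28 cm
104,189.2 = 1.118 × 10⁻⁵ × 28 × N²
N² = 104,189.2 / (31.304 × 10⁻⁵) = 332,830,309
N ≈ √332,830,309 ≈ 18,243.6

≈ 18240 RPM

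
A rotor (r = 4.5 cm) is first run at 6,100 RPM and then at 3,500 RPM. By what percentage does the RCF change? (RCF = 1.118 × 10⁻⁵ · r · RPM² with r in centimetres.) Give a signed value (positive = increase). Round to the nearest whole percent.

-67%

RCF ∝ N², so the ratio is (3500/6100)² = (0.573770)² = 0.3292.
Change = 0.3292 − 1 = -0.6708 → -67.1%.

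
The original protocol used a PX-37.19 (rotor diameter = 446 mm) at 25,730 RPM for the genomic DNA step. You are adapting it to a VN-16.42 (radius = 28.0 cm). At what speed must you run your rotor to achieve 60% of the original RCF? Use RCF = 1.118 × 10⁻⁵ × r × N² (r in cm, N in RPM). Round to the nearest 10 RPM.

Original rotor: r = 446 mm / 2 = 223 mm = 22.3 cm
RCF_original = 1.118 × 10⁻⁵ × 22.3 × (25730)² = 1.118 × 10⁻⁵ × 22.3 × 662,032,900 ≈ 165,054.1 × g
Target RCF = 0.6 × 165,054.1 ≈ 99,032.5 × g
99,032.5 = 1.118 × 10⁻⁵ × 28 × N²
N² = 99,032.5 / (31.304 × 10⁻⁵) = 316,357,335
N ≈ √316,357,335 ≈ 17,786.4

17790 RPM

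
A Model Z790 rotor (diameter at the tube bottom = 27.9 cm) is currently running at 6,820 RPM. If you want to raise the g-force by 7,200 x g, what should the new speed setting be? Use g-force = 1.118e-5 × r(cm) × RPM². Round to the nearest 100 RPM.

r = 27.9 / 2 = 13.95 cm
Current RCF = 1.118 × 10⁻⁵ × 13.95 × (6820)² = 1.118 × 10⁻⁵ × 13.95 × 46,512,400 ≈ 7,254.1 × g
Target RCF = 7,254.1 + 7,200 = 14,454.1 × g
N² = 14,454.1 / (15.5961 × 10⁻⁵) = 92,677,657
N ≈ √92,677,657 ≈ 9,626.9

≈ 9600 RPM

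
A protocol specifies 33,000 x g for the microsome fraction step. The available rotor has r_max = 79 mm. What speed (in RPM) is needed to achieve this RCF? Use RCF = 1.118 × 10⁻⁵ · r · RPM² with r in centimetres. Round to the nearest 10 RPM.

N ≈ 19330 RPM

r = 79 mm = 7.9 cm
33,000 = 1.118 × 10⁻⁵ × 7.9 × N²
N² = 33,000 / (8.8322 × 10⁻⁵) = 373,632,843
N ≈ √373,632,843 ≈ 19,329.6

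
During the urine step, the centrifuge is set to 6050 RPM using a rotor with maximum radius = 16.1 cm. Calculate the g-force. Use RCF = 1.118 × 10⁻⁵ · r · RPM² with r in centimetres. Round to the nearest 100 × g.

6600 g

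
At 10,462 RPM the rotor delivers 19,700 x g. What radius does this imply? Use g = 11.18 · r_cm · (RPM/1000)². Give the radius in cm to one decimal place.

RCF = 11.18 × r × (N/1000)²
19700 = 11.18 × r × (10.462)²
r = 19700 / (11.18 × 109.453444) = 19700 / 1223.69 ≈ 16.099 cm

≈ 16.1 cm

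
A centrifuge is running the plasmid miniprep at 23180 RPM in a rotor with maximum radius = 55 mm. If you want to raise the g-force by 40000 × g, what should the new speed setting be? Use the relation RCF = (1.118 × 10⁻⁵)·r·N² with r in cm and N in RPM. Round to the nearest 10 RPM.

r = 55 mm = 5.5 cm
Current RCF = 1.118 × 10⁻⁵ × 5.5 × (23180)² = 1.118 × 10⁻⁵ × 5.5 × 537,312,400 ≈ 33,039.3 × g
Target RCF = 33,039.3 + 40,000 = 73,039.3 × g
N² = 73,039.3 / (6.149 × 10⁻⁵) = 1,187,824,036
N ≈ √1,187,824,036 ≈ 34,464.8

≈ 34460 RPM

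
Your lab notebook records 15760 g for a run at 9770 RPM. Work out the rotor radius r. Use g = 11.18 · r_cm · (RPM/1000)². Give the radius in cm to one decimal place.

15760 = 11.18 × r × (9.77)²
r = 15760 / (11.18 × 95.4529) = 15760 / 1067.163 ≈ 14.768 cm

14.8 cm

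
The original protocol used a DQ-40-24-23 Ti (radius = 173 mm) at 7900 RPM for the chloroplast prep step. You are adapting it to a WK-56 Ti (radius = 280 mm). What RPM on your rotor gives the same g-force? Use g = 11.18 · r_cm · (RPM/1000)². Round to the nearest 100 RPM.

Original rotor: r = 173 mm = 17.3 cm
RCF_original = 11.18 × 17.3 × (7.9)² = 11.18 × 17.3 × 62.41 ≈ 12,071 × g
Your rotor: r = 280 mm = 28.0 cm
12,071 = 11.18 × 28 × (N/1000)²
(N/1000)² = 12,071 / 313.04 = 38.56057
N = 1000 × √38.56057 ≈ 6,209.7

≈ 6200 RPM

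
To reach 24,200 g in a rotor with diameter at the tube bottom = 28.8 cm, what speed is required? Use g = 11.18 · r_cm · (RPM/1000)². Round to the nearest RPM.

≈ 12260 RPM

r = 28.8 / 2 = 14.4 cm
24,200 = 11.18 × 14.4 × (N/1000)²
(N/1000)² = 24,200 / 160.992 = 150.318
N = 1000 × √150.318 ≈ 12,260.4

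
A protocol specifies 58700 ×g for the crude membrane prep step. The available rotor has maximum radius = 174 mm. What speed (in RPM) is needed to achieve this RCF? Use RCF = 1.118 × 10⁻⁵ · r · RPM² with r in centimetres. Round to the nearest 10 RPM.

r = 174 mm = 17.4 cm
58,700 = 1.118 × 10⁻⁵ × 17.4 × N²
N² = 58,700 / (19.4532 × 10⁻⁵) = 301,749,841
N ≈ √301,749,841 ≈ 17,370.9

N ≈ 17370 RPM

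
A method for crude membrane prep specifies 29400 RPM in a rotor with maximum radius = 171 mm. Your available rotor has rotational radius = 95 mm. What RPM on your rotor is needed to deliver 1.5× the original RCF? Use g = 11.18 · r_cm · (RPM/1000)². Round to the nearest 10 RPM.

Original rotor: r = 171 mm = 17.1 cm
RCF_original = 11.18 × 17.1 × (29.4)² = 11.18 × 17.1 × 864.36 ≈ 165,246.6 × g
Target RCF = 1.5 × 165,246.6 ≈ 247,869.9 × g
Your rotor: r = 95 mm = 9.5 cm
247,869.9 = 11.18 × 9.5 × (N/1000)²
(N/1000)² = 247,869.9 / 106.21 = 2333.772
N = 1000 × √2333.772 ≈ 48,309.1

≈ 48310 RPM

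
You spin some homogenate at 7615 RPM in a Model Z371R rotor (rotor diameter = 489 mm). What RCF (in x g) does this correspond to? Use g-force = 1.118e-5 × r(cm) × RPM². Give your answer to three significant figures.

≈ 15900 x g

r = 489 mm / 2 = 244.5 mm = 24.45 cm
RCF = 1.118 × 10⁻⁵ × 24.45 × (7615)² = 1.118 × 10⁻⁵ × 24.45 × 57,988,225 ≈ 15,851.1 × g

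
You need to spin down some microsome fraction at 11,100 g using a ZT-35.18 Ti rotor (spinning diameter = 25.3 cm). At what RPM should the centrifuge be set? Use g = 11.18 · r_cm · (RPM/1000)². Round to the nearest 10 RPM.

8860 RPM

r = 25.3 / 2 = 12.65 cm
11,100 = 11.18 × 12.65 × (N/1000)²
(N/1000)² = 11,100 / 141.427 = 78.48572
N = 1000 × √78.48572 ≈ 8,859.2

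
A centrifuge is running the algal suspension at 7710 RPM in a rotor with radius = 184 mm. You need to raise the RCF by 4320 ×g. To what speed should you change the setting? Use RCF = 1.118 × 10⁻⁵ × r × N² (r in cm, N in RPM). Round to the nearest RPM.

r = 184 mm = 18.4 cm
Current RCF = 1.118 × 10⁻⁵ × 18.4 × (7710)² = 1.118 × 10⁻⁵ × 18.4 × 59,444,100 ≈ 12,228.4 × g
Target RCF = 12,228.4 + 4,320 = 16,548.4 × g
N² = 16,548.4 / (20.5712 × 10⁻⁵) = 80,444,505
N ≈ √80,444,505 ≈ 8,969.1

≈ 8969 RPM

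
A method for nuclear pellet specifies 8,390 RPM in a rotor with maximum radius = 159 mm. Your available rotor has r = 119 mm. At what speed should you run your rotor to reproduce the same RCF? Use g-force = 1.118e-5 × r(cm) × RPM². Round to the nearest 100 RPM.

≈ 9700 RPM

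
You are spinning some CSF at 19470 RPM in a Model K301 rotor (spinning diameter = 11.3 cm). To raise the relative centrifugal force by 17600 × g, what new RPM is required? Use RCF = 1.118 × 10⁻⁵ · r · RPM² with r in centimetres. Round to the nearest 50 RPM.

25650 RPM

r = 11.3 / 2 = 5.65 cm
Current RCF = 1.118 × 10⁻⁵ × 5.65 × (19470)² = 1.118 × 10⁻⁵ × 5.65 × 379,080,900 ≈ 23,945.4 × g
Target RCF = 23,945.4 + 17,600 = 41,545.4 × g
N² = 41,545.4 / (6.3167 × 10⁻⁵) = 657,707,347
N ≈ √657,707,347 ≈ 25,645.8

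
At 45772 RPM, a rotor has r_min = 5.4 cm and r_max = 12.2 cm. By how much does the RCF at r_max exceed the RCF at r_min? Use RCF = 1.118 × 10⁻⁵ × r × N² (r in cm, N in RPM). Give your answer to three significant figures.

ΔRCF ≈ 159000 g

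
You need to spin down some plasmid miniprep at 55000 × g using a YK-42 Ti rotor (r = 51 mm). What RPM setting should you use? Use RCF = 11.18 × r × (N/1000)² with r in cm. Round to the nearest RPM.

N ≈ 31058 RPM

r = 51 mm = 5.1 cm
55,000 = 11.18 × 5.1 × (N/1000)²
(N/1000)² = 55,000 / 57.018 = 964.6077
N = 1000 × √964.6077 ≈ 31,058.1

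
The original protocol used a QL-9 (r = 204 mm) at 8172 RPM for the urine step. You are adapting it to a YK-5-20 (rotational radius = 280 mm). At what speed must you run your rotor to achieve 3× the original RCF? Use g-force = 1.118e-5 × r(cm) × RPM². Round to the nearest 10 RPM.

≈ 12080 RPM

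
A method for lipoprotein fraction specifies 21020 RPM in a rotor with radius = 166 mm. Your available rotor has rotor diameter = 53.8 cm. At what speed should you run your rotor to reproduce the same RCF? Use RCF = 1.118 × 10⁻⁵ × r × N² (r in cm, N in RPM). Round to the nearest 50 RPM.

≈ 16500 RPM

Original rotor: r = 166 mm = 16.6 cm
RCF_original = 1.118 × 10⁻⁵ × 16.6 × (21020)² = 1.118 × 10⁻⁵ × 16.6 × 441,840,400 ≈ 82,000.3 × g
Your rotor: r = 53.8 / 2 = 26.9 cm
82,000.3 = 1.118 × 10⁻⁵ × 26.9 × N²
N² = 82,000.3 / (30.0742 × 10⁻⁵) = 272,659,954
N ≈ √272,659,954 ≈ 16,512.4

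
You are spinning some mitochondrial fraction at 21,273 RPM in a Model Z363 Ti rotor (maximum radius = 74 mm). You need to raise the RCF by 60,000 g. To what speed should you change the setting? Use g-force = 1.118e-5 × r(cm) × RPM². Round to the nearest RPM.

34319 RPM

r = 74 mm = 7.4 cm
Current RCF = 1.118 × 10⁻⁵ × 7.4 × (21273)² = 1.118 × 10⁻⁵ × 7.4 × 452,540,529 ≈ 37,439.6 × g
Target RCF = 37,439.6 + 60,000 = 97,439.6 × g
N² = 97,439.6 / (8.2732 × 10⁻⁵) = 1,177,774,017
N ≈ √1,177,774,017 ≈ 34,318.7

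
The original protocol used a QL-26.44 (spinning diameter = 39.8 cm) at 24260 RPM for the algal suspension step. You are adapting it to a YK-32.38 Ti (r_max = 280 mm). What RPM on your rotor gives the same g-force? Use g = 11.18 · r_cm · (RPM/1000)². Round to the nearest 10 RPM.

≈ 20450 RPM

Original rotor: r = 39.8 / 2 = 19.9 cm
RCF = 11.18 × r × (N/1000)²
RCF_original = 11.18 × 19.9 × (24.26)² = 11.18 × 19.9 × 588.5476 ≈ 130,941.2 × g
Your rotor: r = 280 mm = 28.0 cm
130,941.2 = 11.18 × 28 × (N/1000)²
(N/1000)² = 130,941.2 / 313.04 = 418.289
N = 1000 × √418.289 ≈ 20,452.1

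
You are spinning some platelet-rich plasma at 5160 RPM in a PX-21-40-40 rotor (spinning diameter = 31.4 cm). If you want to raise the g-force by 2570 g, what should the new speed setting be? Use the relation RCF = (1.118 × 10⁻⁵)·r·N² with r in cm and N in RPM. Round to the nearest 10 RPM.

r = 31.4 / 2 = 15.7 cm
Current RCF = 1.118 × 10⁻⁵ × 15.7 × (5160)² = 1.118 × 10⁻⁵ × 15.7 × 26,625,600 ≈ 4,673.5 × g
Target RCF = 4,673.5 + 2,570 = 7,243.5 × g
N² = 7,243.5 / (17.5526 × 10⁻⁵) = 41,267,391
N ≈ √41,267,391 ≈ 6,424.0

N₂ ≈ 6420 RPM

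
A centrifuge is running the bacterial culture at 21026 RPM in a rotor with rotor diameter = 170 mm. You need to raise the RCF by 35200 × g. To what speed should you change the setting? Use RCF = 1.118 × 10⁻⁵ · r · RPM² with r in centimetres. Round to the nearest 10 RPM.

≈ 28500 RPM

r = 170 mm / 2 = 85 mm = 8.5 cm
Current RCF = 1.118 × 10⁻⁵ × 8.5 × (21026)² = 1.118 × 10⁻⁵ × 8.5 × 442,092,676 ≈ 42,012.1 × g
Target RCF = 42,012.1 + 35,200 = 77,212.1 × g
N² = 77,212.1 / (9.503 × 10⁻⁵) = 812,502,368
N ≈ √812,502,368 ≈ 28,504.4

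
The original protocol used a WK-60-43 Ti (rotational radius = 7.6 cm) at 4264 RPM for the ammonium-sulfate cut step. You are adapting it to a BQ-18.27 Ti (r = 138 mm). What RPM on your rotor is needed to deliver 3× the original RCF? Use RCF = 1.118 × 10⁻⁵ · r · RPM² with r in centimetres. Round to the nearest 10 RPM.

RCF = 1.118 × 10⁻⁵ × r × N²
RCF_original = 1.118 × 10⁻⁵ × 7.6 × (4264)² = 1.118 × 10⁻⁵ × 7.6 × 18,181,696 ≈ 1,544.9 × g
Target RCF = 3 × 1,544.9 ≈ 4,634.7 × g
Your rotor: r = 138 mm = 13.8 cm
4,634.7 = 1.118 × 10⁻⁵ × 13.8 × N²
N² = 4,634.7 / (15.4284 × 10⁻⁵) = 30,040,056
N ≈ √30,040,056 ≈ 5,480.9

5480 RPM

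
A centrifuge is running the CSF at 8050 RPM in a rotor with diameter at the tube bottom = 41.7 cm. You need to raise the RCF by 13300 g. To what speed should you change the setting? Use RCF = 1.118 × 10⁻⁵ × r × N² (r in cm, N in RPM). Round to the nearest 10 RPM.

r = 41.7 / 2 = 20.85 cm
Current RCF = 1.118 × 10⁻⁵ × 20.85 × (8050)² = 1.118 × 10⁻⁵ × 20.85 × 64,802,500 ≈ 15,105.7 × g
Target RCF = 15,105.7 + 13,300 = 28,405.7 × g
N² = 28,405.7 / (23.3103 × 10⁻⁵) = 121,859,007
N ≈ √121,859,007 ≈ 11,039.0

≈ 11040 RPM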